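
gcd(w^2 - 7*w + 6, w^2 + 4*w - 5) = w - 1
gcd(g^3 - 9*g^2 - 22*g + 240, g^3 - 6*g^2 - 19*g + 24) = g - 8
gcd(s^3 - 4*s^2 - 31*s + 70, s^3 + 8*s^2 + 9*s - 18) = 1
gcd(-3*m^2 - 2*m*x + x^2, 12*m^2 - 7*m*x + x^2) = -3*m + x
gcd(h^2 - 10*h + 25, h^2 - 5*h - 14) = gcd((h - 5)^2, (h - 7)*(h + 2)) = 1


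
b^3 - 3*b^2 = b^2*(b - 3)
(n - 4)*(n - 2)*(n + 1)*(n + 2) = n^4 - 3*n^3 - 8*n^2 + 12*n + 16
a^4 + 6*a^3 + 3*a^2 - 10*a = a*(a - 1)*(a + 2)*(a + 5)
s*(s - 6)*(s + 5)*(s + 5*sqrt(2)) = s^4 - s^3 + 5*sqrt(2)*s^3 - 30*s^2 - 5*sqrt(2)*s^2 - 150*sqrt(2)*s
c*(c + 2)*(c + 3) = c^3 + 5*c^2 + 6*c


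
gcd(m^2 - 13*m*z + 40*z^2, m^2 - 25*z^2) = -m + 5*z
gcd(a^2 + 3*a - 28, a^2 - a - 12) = a - 4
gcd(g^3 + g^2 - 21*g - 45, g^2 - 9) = g + 3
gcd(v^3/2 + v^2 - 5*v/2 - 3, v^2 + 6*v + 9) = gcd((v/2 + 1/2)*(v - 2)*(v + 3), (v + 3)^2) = v + 3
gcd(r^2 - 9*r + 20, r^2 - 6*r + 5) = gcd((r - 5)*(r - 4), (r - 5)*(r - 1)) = r - 5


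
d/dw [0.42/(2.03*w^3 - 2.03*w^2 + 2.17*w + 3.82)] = (-2.5578*w^2 + 1.7052*w - 0.9114)/(2.03*w^3 - 2.03*w^2 + 2.17*w + 3.82)^2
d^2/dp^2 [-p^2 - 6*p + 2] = -2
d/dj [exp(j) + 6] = exp(j)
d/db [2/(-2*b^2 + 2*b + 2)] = (2*b - 1)/(-b^2 + b + 1)^2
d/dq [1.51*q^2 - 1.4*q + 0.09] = 3.02*q - 1.4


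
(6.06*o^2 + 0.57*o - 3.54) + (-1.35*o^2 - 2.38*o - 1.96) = 4.71*o^2 - 1.81*o - 5.5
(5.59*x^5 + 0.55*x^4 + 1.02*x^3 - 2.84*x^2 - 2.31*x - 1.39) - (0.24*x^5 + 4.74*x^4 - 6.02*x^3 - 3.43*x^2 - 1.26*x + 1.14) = 5.35*x^5 - 4.19*x^4 + 7.04*x^3 + 0.59*x^2 - 1.05*x - 2.53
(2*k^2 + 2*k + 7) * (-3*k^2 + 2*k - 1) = -6*k^4 - 2*k^3 - 19*k^2 + 12*k - 7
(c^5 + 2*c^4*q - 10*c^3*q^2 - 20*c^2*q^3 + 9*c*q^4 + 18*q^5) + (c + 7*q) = c^5 + 2*c^4*q - 10*c^3*q^2 - 20*c^2*q^3 + 9*c*q^4 + c + 18*q^5 + 7*q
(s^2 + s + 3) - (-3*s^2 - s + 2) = 4*s^2 + 2*s + 1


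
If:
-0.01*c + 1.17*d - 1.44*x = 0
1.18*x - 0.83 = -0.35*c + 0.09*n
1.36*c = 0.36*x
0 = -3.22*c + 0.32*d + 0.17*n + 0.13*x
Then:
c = 0.20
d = 0.93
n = 1.46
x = 0.76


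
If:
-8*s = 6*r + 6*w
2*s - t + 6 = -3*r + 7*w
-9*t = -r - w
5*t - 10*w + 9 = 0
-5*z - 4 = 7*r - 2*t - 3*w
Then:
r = 5/2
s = -27/10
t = 2/5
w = 11/10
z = -87/25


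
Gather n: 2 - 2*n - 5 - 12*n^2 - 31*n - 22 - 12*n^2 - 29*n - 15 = -24*n^2 - 62*n - 40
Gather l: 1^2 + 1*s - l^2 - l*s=-l^2 - l*s + s + 1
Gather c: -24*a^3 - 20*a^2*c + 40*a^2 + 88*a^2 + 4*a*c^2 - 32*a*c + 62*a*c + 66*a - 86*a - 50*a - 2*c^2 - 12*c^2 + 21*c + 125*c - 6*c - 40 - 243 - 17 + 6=-24*a^3 + 128*a^2 - 70*a + c^2*(4*a - 14) + c*(-20*a^2 + 30*a + 140) - 294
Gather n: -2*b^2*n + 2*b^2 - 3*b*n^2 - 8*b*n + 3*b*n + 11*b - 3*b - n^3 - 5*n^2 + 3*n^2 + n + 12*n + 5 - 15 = 2*b^2 + 8*b - n^3 + n^2*(-3*b - 2) + n*(-2*b^2 - 5*b + 13) - 10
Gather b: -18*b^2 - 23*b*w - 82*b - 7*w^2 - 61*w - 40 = -18*b^2 + b*(-23*w - 82) - 7*w^2 - 61*w - 40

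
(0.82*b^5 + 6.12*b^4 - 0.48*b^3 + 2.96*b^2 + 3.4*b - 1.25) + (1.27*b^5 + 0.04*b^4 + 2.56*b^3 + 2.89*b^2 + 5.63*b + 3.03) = 2.09*b^5 + 6.16*b^4 + 2.08*b^3 + 5.85*b^2 + 9.03*b + 1.78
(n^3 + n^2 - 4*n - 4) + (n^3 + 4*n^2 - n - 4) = 2*n^3 + 5*n^2 - 5*n - 8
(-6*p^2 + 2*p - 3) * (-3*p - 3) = 18*p^3 + 12*p^2 + 3*p + 9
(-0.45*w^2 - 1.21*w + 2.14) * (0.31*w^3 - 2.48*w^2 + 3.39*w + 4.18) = -0.1395*w^5 + 0.7409*w^4 + 2.1387*w^3 - 11.2901*w^2 + 2.1968*w + 8.9452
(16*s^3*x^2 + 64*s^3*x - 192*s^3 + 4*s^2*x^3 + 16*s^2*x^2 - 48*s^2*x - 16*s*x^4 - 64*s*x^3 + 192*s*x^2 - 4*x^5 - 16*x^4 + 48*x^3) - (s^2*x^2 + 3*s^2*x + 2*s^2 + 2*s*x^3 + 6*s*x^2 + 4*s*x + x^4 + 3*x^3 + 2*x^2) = 16*s^3*x^2 + 64*s^3*x - 192*s^3 + 4*s^2*x^3 + 15*s^2*x^2 - 51*s^2*x - 2*s^2 - 16*s*x^4 - 66*s*x^3 + 186*s*x^2 - 4*s*x - 4*x^5 - 17*x^4 + 45*x^3 - 2*x^2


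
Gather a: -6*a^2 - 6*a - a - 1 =-6*a^2 - 7*a - 1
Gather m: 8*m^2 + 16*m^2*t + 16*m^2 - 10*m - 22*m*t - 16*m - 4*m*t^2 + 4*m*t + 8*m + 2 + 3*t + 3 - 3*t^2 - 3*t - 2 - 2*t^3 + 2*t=m^2*(16*t + 24) + m*(-4*t^2 - 18*t - 18) - 2*t^3 - 3*t^2 + 2*t + 3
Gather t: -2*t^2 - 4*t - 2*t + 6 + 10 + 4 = -2*t^2 - 6*t + 20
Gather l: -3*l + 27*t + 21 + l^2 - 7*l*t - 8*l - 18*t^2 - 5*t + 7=l^2 + l*(-7*t - 11) - 18*t^2 + 22*t + 28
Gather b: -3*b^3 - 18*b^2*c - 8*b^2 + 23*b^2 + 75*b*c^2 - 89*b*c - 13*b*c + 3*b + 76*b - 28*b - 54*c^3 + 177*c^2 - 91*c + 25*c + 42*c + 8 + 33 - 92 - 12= -3*b^3 + b^2*(15 - 18*c) + b*(75*c^2 - 102*c + 51) - 54*c^3 + 177*c^2 - 24*c - 63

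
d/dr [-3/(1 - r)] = -3/(r - 1)^2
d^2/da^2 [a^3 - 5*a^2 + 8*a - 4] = 6*a - 10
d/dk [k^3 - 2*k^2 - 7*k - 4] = 3*k^2 - 4*k - 7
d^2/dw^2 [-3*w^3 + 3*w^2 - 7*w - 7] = 6 - 18*w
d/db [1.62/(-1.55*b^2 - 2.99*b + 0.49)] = (5.022*b + 4.8438)/(1.55*b^2 + 2.99*b - 0.49)^2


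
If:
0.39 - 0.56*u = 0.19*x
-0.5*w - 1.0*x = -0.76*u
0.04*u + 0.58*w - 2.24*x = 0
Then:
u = 0.64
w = 0.62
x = 0.17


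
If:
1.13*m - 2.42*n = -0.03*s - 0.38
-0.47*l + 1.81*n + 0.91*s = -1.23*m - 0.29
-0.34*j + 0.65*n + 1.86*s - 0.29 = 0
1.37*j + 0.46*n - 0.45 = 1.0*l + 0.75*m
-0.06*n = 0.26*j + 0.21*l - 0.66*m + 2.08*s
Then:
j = -0.81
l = -1.19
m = -0.57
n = -0.11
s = 0.04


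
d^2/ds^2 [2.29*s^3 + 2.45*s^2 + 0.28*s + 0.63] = 13.74*s + 4.9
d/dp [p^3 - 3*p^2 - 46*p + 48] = 3*p^2 - 6*p - 46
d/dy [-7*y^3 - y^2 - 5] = y*(-21*y - 2)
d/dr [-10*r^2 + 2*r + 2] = 2 - 20*r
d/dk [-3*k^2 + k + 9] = 1 - 6*k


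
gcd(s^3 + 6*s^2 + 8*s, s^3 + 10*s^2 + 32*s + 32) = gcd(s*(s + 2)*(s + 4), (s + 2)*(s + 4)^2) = s^2 + 6*s + 8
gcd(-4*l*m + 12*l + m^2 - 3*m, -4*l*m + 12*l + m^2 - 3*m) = 4*l*m - 12*l - m^2 + 3*m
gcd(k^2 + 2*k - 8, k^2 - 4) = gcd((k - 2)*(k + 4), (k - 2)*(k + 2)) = k - 2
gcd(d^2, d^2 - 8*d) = d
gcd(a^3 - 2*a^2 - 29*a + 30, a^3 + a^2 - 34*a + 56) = 1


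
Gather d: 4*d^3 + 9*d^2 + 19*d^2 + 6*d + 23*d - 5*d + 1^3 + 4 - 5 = 4*d^3 + 28*d^2 + 24*d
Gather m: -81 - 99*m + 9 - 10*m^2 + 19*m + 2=-10*m^2 - 80*m - 70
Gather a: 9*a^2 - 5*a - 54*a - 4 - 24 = 9*a^2 - 59*a - 28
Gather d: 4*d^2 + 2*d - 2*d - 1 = 4*d^2 - 1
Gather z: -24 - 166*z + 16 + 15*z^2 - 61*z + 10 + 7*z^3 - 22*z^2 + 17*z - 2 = 7*z^3 - 7*z^2 - 210*z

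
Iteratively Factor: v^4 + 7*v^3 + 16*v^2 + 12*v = (v + 3)*(v^3 + 4*v^2 + 4*v) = v*(v + 3)*(v^2 + 4*v + 4) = v*(v + 2)*(v + 3)*(v + 2)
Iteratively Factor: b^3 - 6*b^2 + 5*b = (b - 5)*(b^2 - b) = b*(b - 5)*(b - 1)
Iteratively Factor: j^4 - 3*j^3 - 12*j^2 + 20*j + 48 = (j + 2)*(j^3 - 5*j^2 - 2*j + 24) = (j - 4)*(j + 2)*(j^2 - j - 6) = (j - 4)*(j - 3)*(j + 2)*(j + 2)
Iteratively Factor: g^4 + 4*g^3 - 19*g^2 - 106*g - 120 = (g - 5)*(g^3 + 9*g^2 + 26*g + 24) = (g - 5)*(g + 3)*(g^2 + 6*g + 8) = (g - 5)*(g + 2)*(g + 3)*(g + 4)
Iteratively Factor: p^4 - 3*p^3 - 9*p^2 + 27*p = (p)*(p^3 - 3*p^2 - 9*p + 27) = p*(p - 3)*(p^2 - 9) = p*(p - 3)*(p + 3)*(p - 3)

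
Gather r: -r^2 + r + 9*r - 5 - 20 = -r^2 + 10*r - 25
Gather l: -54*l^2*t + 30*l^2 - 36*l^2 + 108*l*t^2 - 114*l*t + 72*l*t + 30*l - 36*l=l^2*(-54*t - 6) + l*(108*t^2 - 42*t - 6)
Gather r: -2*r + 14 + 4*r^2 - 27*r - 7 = 4*r^2 - 29*r + 7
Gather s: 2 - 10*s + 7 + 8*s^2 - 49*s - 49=8*s^2 - 59*s - 40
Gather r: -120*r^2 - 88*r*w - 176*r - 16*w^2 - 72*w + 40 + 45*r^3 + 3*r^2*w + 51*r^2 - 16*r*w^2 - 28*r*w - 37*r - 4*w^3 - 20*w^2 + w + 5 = 45*r^3 + r^2*(3*w - 69) + r*(-16*w^2 - 116*w - 213) - 4*w^3 - 36*w^2 - 71*w + 45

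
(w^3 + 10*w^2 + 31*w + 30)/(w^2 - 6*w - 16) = (w^2 + 8*w + 15)/(w - 8)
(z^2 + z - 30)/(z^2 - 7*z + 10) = (z + 6)/(z - 2)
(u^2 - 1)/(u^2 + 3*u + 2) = (u - 1)/(u + 2)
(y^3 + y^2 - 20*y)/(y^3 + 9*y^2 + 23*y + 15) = y*(y - 4)/(y^2 + 4*y + 3)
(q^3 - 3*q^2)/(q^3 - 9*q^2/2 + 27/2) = 2*q^2/(2*q^2 - 3*q - 9)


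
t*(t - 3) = t^2 - 3*t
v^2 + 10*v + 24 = (v + 4)*(v + 6)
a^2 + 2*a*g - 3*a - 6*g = (a - 3)*(a + 2*g)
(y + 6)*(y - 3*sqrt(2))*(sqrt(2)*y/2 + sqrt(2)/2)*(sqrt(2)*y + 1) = y^4 - 5*sqrt(2)*y^3/2 + 7*y^3 - 35*sqrt(2)*y^2/2 + 3*y^2 - 15*sqrt(2)*y - 21*y - 18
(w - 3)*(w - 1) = w^2 - 4*w + 3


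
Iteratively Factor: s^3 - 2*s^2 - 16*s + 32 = (s + 4)*(s^2 - 6*s + 8) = (s - 2)*(s + 4)*(s - 4)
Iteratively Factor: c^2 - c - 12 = (c - 4)*(c + 3)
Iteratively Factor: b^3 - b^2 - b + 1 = (b + 1)*(b^2 - 2*b + 1) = (b - 1)*(b + 1)*(b - 1)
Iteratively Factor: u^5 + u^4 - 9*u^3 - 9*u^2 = (u)*(u^4 + u^3 - 9*u^2 - 9*u) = u*(u - 3)*(u^3 + 4*u^2 + 3*u) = u*(u - 3)*(u + 3)*(u^2 + u) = u*(u - 3)*(u + 1)*(u + 3)*(u)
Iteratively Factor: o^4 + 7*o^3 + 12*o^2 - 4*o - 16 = (o + 2)*(o^3 + 5*o^2 + 2*o - 8) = (o + 2)^2*(o^2 + 3*o - 4) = (o + 2)^2*(o + 4)*(o - 1)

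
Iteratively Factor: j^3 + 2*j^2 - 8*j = (j + 4)*(j^2 - 2*j) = (j - 2)*(j + 4)*(j)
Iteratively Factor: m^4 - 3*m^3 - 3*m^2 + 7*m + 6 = (m - 3)*(m^3 - 3*m - 2) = (m - 3)*(m - 2)*(m^2 + 2*m + 1) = (m - 3)*(m - 2)*(m + 1)*(m + 1)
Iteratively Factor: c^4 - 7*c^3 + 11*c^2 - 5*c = (c)*(c^3 - 7*c^2 + 11*c - 5) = c*(c - 5)*(c^2 - 2*c + 1) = c*(c - 5)*(c - 1)*(c - 1)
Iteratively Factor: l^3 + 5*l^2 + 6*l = (l)*(l^2 + 5*l + 6) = l*(l + 2)*(l + 3)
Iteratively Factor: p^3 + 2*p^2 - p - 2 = (p + 2)*(p^2 - 1) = (p - 1)*(p + 2)*(p + 1)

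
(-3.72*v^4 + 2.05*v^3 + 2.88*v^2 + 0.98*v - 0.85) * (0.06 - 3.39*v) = 12.6108*v^5 - 7.1727*v^4 - 9.6402*v^3 - 3.1494*v^2 + 2.9403*v - 0.051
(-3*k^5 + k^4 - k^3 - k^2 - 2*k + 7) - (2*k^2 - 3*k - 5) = -3*k^5 + k^4 - k^3 - 3*k^2 + k + 12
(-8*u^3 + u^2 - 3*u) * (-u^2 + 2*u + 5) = 8*u^5 - 17*u^4 - 35*u^3 - u^2 - 15*u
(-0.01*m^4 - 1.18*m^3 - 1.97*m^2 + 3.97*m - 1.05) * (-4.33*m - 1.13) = 0.0433*m^5 + 5.1207*m^4 + 9.8635*m^3 - 14.964*m^2 + 0.0604000000000005*m + 1.1865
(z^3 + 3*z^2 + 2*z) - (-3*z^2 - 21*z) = z^3 + 6*z^2 + 23*z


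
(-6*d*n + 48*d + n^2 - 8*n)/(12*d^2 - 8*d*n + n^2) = (8 - n)/(2*d - n)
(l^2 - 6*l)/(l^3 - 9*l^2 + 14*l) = (l - 6)/(l^2 - 9*l + 14)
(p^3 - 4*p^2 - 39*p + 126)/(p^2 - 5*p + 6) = (p^2 - p - 42)/(p - 2)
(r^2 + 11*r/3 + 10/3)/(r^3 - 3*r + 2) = (r + 5/3)/(r^2 - 2*r + 1)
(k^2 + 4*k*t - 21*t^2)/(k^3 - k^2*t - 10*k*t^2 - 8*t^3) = (-k^2 - 4*k*t + 21*t^2)/(-k^3 + k^2*t + 10*k*t^2 + 8*t^3)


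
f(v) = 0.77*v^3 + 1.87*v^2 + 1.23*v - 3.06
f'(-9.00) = 154.68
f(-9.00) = -423.99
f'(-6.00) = 61.95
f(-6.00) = -109.44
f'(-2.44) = 5.86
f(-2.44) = -6.11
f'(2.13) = 19.68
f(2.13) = 15.48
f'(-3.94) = 22.35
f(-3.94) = -25.97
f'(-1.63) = 1.27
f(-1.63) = -3.43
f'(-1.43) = 0.61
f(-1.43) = -3.25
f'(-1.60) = 1.16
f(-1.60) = -3.39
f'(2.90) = 31.50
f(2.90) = 35.01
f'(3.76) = 47.95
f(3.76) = 68.93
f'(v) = 2.31*v^2 + 3.74*v + 1.23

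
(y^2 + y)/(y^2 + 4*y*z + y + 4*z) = y/(y + 4*z)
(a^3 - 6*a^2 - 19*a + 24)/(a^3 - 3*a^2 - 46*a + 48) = (a + 3)/(a + 6)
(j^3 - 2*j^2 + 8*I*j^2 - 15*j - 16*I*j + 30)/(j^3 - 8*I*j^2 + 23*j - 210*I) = (j^2 + j*(-2 + 3*I) - 6*I)/(j^2 - 13*I*j - 42)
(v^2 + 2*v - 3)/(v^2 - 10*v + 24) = (v^2 + 2*v - 3)/(v^2 - 10*v + 24)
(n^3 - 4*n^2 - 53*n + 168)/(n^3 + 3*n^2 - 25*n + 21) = (n - 8)/(n - 1)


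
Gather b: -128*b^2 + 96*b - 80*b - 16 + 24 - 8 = -128*b^2 + 16*b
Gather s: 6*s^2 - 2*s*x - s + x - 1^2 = 6*s^2 + s*(-2*x - 1) + x - 1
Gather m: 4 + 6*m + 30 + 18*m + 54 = 24*m + 88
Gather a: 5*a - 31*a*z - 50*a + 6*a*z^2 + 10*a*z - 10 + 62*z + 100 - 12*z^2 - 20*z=a*(6*z^2 - 21*z - 45) - 12*z^2 + 42*z + 90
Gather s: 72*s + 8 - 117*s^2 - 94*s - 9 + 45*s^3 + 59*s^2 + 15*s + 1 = 45*s^3 - 58*s^2 - 7*s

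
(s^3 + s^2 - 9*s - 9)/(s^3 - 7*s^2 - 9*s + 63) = (s + 1)/(s - 7)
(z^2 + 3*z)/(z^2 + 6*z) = (z + 3)/(z + 6)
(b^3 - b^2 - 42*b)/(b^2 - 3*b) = (b^2 - b - 42)/(b - 3)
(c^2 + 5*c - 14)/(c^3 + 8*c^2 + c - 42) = 1/(c + 3)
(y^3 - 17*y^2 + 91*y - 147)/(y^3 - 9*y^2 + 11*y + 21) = (y - 7)/(y + 1)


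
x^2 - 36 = (x - 6)*(x + 6)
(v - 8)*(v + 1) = v^2 - 7*v - 8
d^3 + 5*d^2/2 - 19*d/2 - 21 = (d - 3)*(d + 2)*(d + 7/2)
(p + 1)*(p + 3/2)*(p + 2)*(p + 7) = p^4 + 23*p^3/2 + 38*p^2 + 97*p/2 + 21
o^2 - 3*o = o*(o - 3)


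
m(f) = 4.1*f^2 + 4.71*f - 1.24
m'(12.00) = 103.11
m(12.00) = 645.68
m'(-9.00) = -69.09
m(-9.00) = 288.47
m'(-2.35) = -14.56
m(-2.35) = 10.33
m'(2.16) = 22.42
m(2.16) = 28.06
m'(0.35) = 7.58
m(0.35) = 0.91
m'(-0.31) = 2.17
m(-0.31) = -2.31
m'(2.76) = 27.34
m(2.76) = 42.99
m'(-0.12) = 3.73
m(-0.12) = -1.75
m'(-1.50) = -7.59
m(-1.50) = 0.92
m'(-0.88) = -2.51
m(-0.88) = -2.21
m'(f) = 8.2*f + 4.71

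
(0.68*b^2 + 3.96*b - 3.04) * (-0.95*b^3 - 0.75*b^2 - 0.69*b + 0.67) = -0.646*b^5 - 4.272*b^4 - 0.5512*b^3 + 0.00320000000000059*b^2 + 4.7508*b - 2.0368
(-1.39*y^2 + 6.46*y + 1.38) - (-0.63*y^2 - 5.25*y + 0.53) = -0.76*y^2 + 11.71*y + 0.85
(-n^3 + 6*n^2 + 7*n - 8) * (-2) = 2*n^3 - 12*n^2 - 14*n + 16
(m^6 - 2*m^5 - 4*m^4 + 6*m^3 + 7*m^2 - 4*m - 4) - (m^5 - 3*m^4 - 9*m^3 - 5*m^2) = m^6 - 3*m^5 - m^4 + 15*m^3 + 12*m^2 - 4*m - 4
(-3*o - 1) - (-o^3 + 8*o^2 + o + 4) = o^3 - 8*o^2 - 4*o - 5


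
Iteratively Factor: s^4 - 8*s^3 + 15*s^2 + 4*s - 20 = (s - 2)*(s^3 - 6*s^2 + 3*s + 10) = (s - 2)^2*(s^2 - 4*s - 5) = (s - 2)^2*(s + 1)*(s - 5)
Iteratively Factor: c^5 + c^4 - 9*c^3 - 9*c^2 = (c - 3)*(c^4 + 4*c^3 + 3*c^2) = c*(c - 3)*(c^3 + 4*c^2 + 3*c) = c*(c - 3)*(c + 3)*(c^2 + c) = c*(c - 3)*(c + 1)*(c + 3)*(c)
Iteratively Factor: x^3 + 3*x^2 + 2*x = (x + 2)*(x^2 + x) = (x + 1)*(x + 2)*(x)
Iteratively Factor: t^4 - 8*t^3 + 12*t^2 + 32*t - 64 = (t - 4)*(t^3 - 4*t^2 - 4*t + 16) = (t - 4)*(t + 2)*(t^2 - 6*t + 8) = (t - 4)^2*(t + 2)*(t - 2)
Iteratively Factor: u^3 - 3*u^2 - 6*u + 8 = (u + 2)*(u^2 - 5*u + 4) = (u - 4)*(u + 2)*(u - 1)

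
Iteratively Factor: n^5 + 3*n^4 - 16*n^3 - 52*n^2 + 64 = (n - 4)*(n^4 + 7*n^3 + 12*n^2 - 4*n - 16) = (n - 4)*(n - 1)*(n^3 + 8*n^2 + 20*n + 16) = (n - 4)*(n - 1)*(n + 4)*(n^2 + 4*n + 4) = (n - 4)*(n - 1)*(n + 2)*(n + 4)*(n + 2)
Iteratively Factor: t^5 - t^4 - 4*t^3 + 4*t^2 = (t)*(t^4 - t^3 - 4*t^2 + 4*t) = t*(t - 1)*(t^3 - 4*t) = t^2*(t - 1)*(t^2 - 4) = t^2*(t - 1)*(t + 2)*(t - 2)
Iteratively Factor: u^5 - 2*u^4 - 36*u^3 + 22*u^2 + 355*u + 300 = (u - 5)*(u^4 + 3*u^3 - 21*u^2 - 83*u - 60) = (u - 5)*(u + 1)*(u^3 + 2*u^2 - 23*u - 60) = (u - 5)^2*(u + 1)*(u^2 + 7*u + 12) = (u - 5)^2*(u + 1)*(u + 3)*(u + 4)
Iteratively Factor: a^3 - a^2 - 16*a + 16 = (a - 1)*(a^2 - 16) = (a - 4)*(a - 1)*(a + 4)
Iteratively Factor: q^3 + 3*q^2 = (q + 3)*(q^2) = q*(q + 3)*(q)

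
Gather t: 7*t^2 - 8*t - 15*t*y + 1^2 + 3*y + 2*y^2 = 7*t^2 + t*(-15*y - 8) + 2*y^2 + 3*y + 1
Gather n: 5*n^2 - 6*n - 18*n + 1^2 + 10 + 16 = 5*n^2 - 24*n + 27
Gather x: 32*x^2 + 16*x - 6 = 32*x^2 + 16*x - 6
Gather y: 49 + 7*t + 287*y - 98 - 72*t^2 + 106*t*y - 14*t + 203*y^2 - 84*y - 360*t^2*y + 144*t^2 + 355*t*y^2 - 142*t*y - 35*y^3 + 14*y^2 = 72*t^2 - 7*t - 35*y^3 + y^2*(355*t + 217) + y*(-360*t^2 - 36*t + 203) - 49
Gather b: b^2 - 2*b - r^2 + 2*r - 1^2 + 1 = b^2 - 2*b - r^2 + 2*r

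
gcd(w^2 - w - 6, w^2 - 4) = w + 2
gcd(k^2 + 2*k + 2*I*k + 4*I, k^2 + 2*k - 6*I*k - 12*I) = k + 2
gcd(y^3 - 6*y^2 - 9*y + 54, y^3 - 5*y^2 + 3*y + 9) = y - 3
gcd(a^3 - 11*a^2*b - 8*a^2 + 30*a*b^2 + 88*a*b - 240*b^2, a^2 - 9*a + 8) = a - 8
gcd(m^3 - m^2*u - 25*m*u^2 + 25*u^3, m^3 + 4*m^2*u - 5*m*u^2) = -m^2 - 4*m*u + 5*u^2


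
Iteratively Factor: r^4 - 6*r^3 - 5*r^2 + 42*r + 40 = (r - 5)*(r^3 - r^2 - 10*r - 8) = (r - 5)*(r - 4)*(r^2 + 3*r + 2) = (r - 5)*(r - 4)*(r + 1)*(r + 2)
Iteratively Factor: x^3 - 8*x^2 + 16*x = (x - 4)*(x^2 - 4*x) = (x - 4)^2*(x)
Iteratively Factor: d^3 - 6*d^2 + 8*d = (d - 2)*(d^2 - 4*d) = (d - 4)*(d - 2)*(d)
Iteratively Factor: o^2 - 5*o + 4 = (o - 4)*(o - 1)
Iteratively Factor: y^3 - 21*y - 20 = (y + 1)*(y^2 - y - 20) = (y - 5)*(y + 1)*(y + 4)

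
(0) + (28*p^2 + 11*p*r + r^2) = 28*p^2 + 11*p*r + r^2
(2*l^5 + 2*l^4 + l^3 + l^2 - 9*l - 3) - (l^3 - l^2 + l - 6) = 2*l^5 + 2*l^4 + 2*l^2 - 10*l + 3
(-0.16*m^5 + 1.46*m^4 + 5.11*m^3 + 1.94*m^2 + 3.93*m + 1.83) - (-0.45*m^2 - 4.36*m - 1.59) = -0.16*m^5 + 1.46*m^4 + 5.11*m^3 + 2.39*m^2 + 8.29*m + 3.42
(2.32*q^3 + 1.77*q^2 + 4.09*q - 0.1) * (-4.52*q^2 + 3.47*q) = -10.4864*q^5 + 0.0500000000000007*q^4 - 12.3449*q^3 + 14.6443*q^2 - 0.347*q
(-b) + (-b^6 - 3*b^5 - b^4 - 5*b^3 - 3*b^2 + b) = -b^6 - 3*b^5 - b^4 - 5*b^3 - 3*b^2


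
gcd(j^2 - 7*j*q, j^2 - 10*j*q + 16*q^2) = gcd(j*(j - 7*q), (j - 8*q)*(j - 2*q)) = 1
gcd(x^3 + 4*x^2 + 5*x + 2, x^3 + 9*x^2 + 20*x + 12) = x^2 + 3*x + 2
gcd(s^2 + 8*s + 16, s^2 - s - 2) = 1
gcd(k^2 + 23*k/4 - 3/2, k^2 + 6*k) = k + 6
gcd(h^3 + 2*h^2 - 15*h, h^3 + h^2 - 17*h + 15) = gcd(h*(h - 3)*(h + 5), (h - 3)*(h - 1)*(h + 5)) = h^2 + 2*h - 15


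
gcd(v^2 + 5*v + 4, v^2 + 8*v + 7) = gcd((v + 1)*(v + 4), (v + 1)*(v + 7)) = v + 1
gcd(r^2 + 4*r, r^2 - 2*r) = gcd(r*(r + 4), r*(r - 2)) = r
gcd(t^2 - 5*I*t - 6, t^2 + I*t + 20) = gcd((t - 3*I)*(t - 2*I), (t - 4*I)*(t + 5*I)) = 1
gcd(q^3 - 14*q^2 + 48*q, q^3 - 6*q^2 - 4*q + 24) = q - 6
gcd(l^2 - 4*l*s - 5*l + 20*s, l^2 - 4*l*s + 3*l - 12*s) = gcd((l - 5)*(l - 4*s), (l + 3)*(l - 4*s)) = -l + 4*s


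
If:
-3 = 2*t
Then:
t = -3/2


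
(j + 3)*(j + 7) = j^2 + 10*j + 21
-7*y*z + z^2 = z*(-7*y + z)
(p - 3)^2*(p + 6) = p^3 - 27*p + 54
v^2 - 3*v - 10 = (v - 5)*(v + 2)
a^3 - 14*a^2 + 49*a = a*(a - 7)^2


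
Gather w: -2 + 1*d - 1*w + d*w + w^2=d + w^2 + w*(d - 1) - 2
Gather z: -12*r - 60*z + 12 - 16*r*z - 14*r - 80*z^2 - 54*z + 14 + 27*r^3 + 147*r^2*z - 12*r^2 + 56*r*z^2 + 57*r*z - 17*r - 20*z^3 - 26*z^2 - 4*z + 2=27*r^3 - 12*r^2 - 43*r - 20*z^3 + z^2*(56*r - 106) + z*(147*r^2 + 41*r - 118) + 28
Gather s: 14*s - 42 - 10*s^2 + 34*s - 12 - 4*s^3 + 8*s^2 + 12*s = -4*s^3 - 2*s^2 + 60*s - 54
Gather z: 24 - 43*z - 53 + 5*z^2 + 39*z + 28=5*z^2 - 4*z - 1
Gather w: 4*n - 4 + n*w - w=4*n + w*(n - 1) - 4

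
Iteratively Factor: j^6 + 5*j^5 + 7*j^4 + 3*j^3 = (j)*(j^5 + 5*j^4 + 7*j^3 + 3*j^2) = j*(j + 1)*(j^4 + 4*j^3 + 3*j^2) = j^2*(j + 1)*(j^3 + 4*j^2 + 3*j) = j^2*(j + 1)^2*(j^2 + 3*j) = j^3*(j + 1)^2*(j + 3)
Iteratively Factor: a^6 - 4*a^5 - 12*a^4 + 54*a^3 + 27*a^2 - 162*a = (a + 2)*(a^5 - 6*a^4 + 54*a^2 - 81*a) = (a - 3)*(a + 2)*(a^4 - 3*a^3 - 9*a^2 + 27*a) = (a - 3)^2*(a + 2)*(a^3 - 9*a) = a*(a - 3)^2*(a + 2)*(a^2 - 9) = a*(a - 3)^2*(a + 2)*(a + 3)*(a - 3)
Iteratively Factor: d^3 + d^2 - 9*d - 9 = (d + 1)*(d^2 - 9) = (d + 1)*(d + 3)*(d - 3)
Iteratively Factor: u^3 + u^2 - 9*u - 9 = (u + 1)*(u^2 - 9) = (u + 1)*(u + 3)*(u - 3)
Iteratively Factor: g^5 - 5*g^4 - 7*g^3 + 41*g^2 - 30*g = (g - 5)*(g^4 - 7*g^2 + 6*g) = (g - 5)*(g - 2)*(g^3 + 2*g^2 - 3*g) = (g - 5)*(g - 2)*(g - 1)*(g^2 + 3*g) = (g - 5)*(g - 2)*(g - 1)*(g + 3)*(g)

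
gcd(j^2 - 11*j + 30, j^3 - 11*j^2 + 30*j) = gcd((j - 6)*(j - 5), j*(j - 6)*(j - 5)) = j^2 - 11*j + 30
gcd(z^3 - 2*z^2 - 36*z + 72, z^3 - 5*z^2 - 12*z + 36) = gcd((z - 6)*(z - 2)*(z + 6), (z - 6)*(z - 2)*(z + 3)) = z^2 - 8*z + 12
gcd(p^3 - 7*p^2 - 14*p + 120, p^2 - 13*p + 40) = p - 5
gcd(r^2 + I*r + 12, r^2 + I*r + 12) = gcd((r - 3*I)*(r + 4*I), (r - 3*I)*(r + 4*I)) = r^2 + I*r + 12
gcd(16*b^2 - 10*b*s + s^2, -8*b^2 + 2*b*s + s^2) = -2*b + s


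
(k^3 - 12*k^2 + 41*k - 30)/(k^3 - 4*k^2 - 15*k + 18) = (k - 5)/(k + 3)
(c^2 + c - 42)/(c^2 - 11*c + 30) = (c + 7)/(c - 5)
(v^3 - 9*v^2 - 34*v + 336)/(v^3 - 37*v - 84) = (v^2 - 2*v - 48)/(v^2 + 7*v + 12)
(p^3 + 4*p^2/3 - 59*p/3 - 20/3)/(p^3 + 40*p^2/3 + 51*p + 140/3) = (3*p^2 - 11*p - 4)/(3*p^2 + 25*p + 28)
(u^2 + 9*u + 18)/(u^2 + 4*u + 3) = (u + 6)/(u + 1)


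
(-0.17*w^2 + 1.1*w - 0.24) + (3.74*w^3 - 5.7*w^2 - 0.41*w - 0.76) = 3.74*w^3 - 5.87*w^2 + 0.69*w - 1.0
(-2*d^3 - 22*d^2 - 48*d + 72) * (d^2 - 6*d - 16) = -2*d^5 - 10*d^4 + 116*d^3 + 712*d^2 + 336*d - 1152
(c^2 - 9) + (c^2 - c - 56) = 2*c^2 - c - 65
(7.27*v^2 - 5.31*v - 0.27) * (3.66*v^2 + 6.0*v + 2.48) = 26.6082*v^4 + 24.1854*v^3 - 14.8186*v^2 - 14.7888*v - 0.6696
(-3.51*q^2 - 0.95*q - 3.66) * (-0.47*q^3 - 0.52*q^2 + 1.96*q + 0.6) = 1.6497*q^5 + 2.2717*q^4 - 4.6654*q^3 - 2.0648*q^2 - 7.7436*q - 2.196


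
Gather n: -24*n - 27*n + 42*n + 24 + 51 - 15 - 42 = 18 - 9*n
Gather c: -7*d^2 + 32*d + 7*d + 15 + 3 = -7*d^2 + 39*d + 18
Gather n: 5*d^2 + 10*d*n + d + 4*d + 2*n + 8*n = 5*d^2 + 5*d + n*(10*d + 10)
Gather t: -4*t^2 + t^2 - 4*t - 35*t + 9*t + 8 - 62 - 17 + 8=-3*t^2 - 30*t - 63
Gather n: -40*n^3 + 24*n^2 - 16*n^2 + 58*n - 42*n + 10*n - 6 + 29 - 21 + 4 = -40*n^3 + 8*n^2 + 26*n + 6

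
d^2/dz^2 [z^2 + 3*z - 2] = 2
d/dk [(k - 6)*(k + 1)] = 2*k - 5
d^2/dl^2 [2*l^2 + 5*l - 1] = 4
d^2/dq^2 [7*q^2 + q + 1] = 14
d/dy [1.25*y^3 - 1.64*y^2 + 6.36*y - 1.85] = 3.75*y^2 - 3.28*y + 6.36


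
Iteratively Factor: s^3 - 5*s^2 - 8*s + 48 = (s - 4)*(s^2 - s - 12) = (s - 4)*(s + 3)*(s - 4)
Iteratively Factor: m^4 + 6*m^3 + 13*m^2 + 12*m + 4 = (m + 2)*(m^3 + 4*m^2 + 5*m + 2) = (m + 1)*(m + 2)*(m^2 + 3*m + 2) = (m + 1)^2*(m + 2)*(m + 2)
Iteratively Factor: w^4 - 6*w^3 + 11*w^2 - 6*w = (w - 2)*(w^3 - 4*w^2 + 3*w) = w*(w - 2)*(w^2 - 4*w + 3) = w*(w - 2)*(w - 1)*(w - 3)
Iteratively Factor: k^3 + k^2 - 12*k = (k - 3)*(k^2 + 4*k) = k*(k - 3)*(k + 4)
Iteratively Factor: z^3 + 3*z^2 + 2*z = (z)*(z^2 + 3*z + 2) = z*(z + 1)*(z + 2)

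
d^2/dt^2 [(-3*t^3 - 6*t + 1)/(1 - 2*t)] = 2*(12*t^3 - 18*t^2 + 9*t + 8)/(8*t^3 - 12*t^2 + 6*t - 1)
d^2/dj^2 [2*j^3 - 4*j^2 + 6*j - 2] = 12*j - 8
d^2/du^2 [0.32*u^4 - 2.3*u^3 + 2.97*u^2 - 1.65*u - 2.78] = 3.84*u^2 - 13.8*u + 5.94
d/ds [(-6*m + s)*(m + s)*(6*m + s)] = -36*m^2 + 2*m*s + 3*s^2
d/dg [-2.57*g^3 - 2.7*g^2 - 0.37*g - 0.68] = -7.71*g^2 - 5.4*g - 0.37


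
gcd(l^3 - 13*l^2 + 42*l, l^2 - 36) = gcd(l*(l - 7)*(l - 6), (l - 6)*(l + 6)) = l - 6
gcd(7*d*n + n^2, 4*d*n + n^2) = n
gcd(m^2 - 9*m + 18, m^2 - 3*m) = m - 3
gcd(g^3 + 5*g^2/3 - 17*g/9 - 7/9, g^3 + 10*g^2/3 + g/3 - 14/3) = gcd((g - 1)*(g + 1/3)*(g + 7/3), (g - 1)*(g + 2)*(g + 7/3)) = g^2 + 4*g/3 - 7/3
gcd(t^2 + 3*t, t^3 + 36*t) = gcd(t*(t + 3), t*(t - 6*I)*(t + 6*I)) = t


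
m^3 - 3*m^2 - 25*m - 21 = (m - 7)*(m + 1)*(m + 3)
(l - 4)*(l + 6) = l^2 + 2*l - 24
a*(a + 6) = a^2 + 6*a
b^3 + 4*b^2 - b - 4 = (b - 1)*(b + 1)*(b + 4)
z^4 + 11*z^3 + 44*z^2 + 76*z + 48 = (z + 2)^2*(z + 3)*(z + 4)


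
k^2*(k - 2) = k^3 - 2*k^2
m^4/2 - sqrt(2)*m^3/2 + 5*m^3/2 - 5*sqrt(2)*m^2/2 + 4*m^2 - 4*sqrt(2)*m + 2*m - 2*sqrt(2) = (m/2 + 1)*(m + 1)*(m + 2)*(m - sqrt(2))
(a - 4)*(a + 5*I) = a^2 - 4*a + 5*I*a - 20*I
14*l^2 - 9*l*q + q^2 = (-7*l + q)*(-2*l + q)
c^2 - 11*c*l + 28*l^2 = (c - 7*l)*(c - 4*l)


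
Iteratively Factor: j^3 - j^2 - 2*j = (j)*(j^2 - j - 2) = j*(j + 1)*(j - 2)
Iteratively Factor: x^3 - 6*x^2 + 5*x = (x - 5)*(x^2 - x) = (x - 5)*(x - 1)*(x)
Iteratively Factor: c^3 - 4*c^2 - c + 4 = (c - 1)*(c^2 - 3*c - 4) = (c - 4)*(c - 1)*(c + 1)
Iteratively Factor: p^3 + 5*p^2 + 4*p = (p)*(p^2 + 5*p + 4) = p*(p + 1)*(p + 4)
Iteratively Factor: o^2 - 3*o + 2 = (o - 2)*(o - 1)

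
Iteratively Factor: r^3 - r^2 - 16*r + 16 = (r - 1)*(r^2 - 16) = (r - 1)*(r + 4)*(r - 4)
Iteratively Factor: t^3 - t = (t + 1)*(t^2 - t) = t*(t + 1)*(t - 1)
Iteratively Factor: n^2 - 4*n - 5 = (n + 1)*(n - 5)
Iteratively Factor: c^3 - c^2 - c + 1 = (c - 1)*(c^2 - 1) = (c - 1)^2*(c + 1)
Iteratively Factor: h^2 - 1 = (h + 1)*(h - 1)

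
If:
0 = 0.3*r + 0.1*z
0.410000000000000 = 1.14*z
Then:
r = -0.12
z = 0.36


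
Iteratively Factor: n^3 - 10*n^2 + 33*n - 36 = (n - 3)*(n^2 - 7*n + 12) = (n - 3)^2*(n - 4)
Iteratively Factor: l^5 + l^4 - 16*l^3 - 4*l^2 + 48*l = (l + 2)*(l^4 - l^3 - 14*l^2 + 24*l) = (l + 2)*(l + 4)*(l^3 - 5*l^2 + 6*l) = (l - 3)*(l + 2)*(l + 4)*(l^2 - 2*l) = l*(l - 3)*(l + 2)*(l + 4)*(l - 2)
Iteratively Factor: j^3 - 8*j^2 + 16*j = (j)*(j^2 - 8*j + 16) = j*(j - 4)*(j - 4)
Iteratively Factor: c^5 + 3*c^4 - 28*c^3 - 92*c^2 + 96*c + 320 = (c + 4)*(c^4 - c^3 - 24*c^2 + 4*c + 80) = (c - 5)*(c + 4)*(c^3 + 4*c^2 - 4*c - 16) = (c - 5)*(c + 2)*(c + 4)*(c^2 + 2*c - 8) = (c - 5)*(c - 2)*(c + 2)*(c + 4)*(c + 4)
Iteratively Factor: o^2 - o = (o)*(o - 1)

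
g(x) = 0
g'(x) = 0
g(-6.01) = 0.00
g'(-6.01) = 0.00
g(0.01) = 0.00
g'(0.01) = 0.00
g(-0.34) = 0.00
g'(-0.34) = 0.00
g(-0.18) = 0.00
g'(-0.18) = 0.00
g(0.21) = 0.00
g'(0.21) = 0.00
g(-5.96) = 0.00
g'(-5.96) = 0.00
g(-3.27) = 0.00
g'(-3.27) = 0.00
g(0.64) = 0.00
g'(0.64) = 0.00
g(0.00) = 0.00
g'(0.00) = 0.00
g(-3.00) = 0.00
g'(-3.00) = 0.00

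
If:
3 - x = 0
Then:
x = 3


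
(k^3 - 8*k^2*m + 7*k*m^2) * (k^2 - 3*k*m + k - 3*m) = k^5 - 11*k^4*m + k^4 + 31*k^3*m^2 - 11*k^3*m - 21*k^2*m^3 + 31*k^2*m^2 - 21*k*m^3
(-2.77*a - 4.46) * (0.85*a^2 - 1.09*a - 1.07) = -2.3545*a^3 - 0.7717*a^2 + 7.8253*a + 4.7722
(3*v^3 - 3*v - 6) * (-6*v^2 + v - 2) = -18*v^5 + 3*v^4 + 12*v^3 + 33*v^2 + 12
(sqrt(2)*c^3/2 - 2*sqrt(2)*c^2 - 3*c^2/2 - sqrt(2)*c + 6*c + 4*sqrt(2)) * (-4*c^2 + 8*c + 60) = -2*sqrt(2)*c^5 + 6*c^4 + 12*sqrt(2)*c^4 - 36*c^3 + 18*sqrt(2)*c^3 - 144*sqrt(2)*c^2 - 42*c^2 - 28*sqrt(2)*c + 360*c + 240*sqrt(2)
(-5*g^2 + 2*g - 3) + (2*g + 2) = -5*g^2 + 4*g - 1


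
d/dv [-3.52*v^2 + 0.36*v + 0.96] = 0.36 - 7.04*v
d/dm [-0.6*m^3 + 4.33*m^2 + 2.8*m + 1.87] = -1.8*m^2 + 8.66*m + 2.8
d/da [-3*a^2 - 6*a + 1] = -6*a - 6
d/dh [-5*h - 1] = -5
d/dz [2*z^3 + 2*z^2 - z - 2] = 6*z^2 + 4*z - 1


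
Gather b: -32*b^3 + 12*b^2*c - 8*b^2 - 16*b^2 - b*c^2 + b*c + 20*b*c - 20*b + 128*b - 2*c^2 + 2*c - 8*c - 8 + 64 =-32*b^3 + b^2*(12*c - 24) + b*(-c^2 + 21*c + 108) - 2*c^2 - 6*c + 56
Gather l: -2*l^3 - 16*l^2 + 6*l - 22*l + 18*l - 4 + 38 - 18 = -2*l^3 - 16*l^2 + 2*l + 16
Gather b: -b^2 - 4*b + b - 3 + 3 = -b^2 - 3*b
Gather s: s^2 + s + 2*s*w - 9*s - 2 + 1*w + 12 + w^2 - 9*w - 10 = s^2 + s*(2*w - 8) + w^2 - 8*w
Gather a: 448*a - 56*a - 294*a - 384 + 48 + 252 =98*a - 84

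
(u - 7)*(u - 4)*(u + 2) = u^3 - 9*u^2 + 6*u + 56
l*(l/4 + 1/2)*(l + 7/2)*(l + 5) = l^4/4 + 21*l^3/8 + 69*l^2/8 + 35*l/4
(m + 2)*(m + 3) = m^2 + 5*m + 6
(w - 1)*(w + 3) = w^2 + 2*w - 3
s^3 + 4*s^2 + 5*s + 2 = (s + 1)^2*(s + 2)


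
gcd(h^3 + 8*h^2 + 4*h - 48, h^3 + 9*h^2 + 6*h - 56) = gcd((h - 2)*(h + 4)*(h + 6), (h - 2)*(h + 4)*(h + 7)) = h^2 + 2*h - 8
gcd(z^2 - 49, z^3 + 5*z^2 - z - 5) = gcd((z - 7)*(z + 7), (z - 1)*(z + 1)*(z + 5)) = 1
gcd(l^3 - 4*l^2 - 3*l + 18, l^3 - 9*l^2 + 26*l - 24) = l - 3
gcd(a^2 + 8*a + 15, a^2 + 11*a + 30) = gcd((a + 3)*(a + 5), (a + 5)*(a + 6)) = a + 5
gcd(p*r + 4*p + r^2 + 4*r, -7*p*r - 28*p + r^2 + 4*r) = r + 4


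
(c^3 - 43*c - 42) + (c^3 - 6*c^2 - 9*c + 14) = 2*c^3 - 6*c^2 - 52*c - 28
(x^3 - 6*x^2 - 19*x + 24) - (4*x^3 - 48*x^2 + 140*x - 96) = -3*x^3 + 42*x^2 - 159*x + 120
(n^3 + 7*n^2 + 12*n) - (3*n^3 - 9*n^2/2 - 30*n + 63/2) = -2*n^3 + 23*n^2/2 + 42*n - 63/2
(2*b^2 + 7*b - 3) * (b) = 2*b^3 + 7*b^2 - 3*b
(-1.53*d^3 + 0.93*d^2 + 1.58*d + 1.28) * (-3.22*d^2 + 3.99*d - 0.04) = 4.9266*d^5 - 9.0993*d^4 - 1.3157*d^3 + 2.1454*d^2 + 5.044*d - 0.0512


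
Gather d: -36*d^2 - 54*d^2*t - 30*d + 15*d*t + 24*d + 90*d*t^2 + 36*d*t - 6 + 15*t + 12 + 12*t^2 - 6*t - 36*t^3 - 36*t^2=d^2*(-54*t - 36) + d*(90*t^2 + 51*t - 6) - 36*t^3 - 24*t^2 + 9*t + 6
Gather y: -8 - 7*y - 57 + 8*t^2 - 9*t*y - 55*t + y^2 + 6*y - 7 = 8*t^2 - 55*t + y^2 + y*(-9*t - 1) - 72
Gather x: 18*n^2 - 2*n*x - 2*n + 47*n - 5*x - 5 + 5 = 18*n^2 + 45*n + x*(-2*n - 5)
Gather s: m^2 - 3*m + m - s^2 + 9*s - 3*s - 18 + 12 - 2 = m^2 - 2*m - s^2 + 6*s - 8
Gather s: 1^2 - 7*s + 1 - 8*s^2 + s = -8*s^2 - 6*s + 2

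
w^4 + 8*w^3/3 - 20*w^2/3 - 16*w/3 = w*(w - 2)*(w + 2/3)*(w + 4)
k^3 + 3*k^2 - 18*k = k*(k - 3)*(k + 6)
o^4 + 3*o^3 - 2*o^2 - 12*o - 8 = (o - 2)*(o + 1)*(o + 2)^2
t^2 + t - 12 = (t - 3)*(t + 4)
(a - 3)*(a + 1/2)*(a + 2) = a^3 - a^2/2 - 13*a/2 - 3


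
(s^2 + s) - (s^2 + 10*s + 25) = -9*s - 25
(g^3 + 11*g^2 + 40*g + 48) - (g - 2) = g^3 + 11*g^2 + 39*g + 50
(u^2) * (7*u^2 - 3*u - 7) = 7*u^4 - 3*u^3 - 7*u^2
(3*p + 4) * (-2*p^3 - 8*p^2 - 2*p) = -6*p^4 - 32*p^3 - 38*p^2 - 8*p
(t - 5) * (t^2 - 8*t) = t^3 - 13*t^2 + 40*t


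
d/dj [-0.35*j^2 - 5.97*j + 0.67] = -0.7*j - 5.97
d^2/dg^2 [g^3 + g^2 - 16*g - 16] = 6*g + 2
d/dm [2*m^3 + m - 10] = 6*m^2 + 1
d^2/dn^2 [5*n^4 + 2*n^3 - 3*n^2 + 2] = 60*n^2 + 12*n - 6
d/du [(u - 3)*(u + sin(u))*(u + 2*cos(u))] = (3 - u)*(u + sin(u))*(2*sin(u) - 1) + (u - 3)*(u + 2*cos(u))*(cos(u) + 1) + (u + sin(u))*(u + 2*cos(u))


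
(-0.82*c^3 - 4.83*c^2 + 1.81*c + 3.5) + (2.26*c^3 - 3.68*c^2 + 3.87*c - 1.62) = 1.44*c^3 - 8.51*c^2 + 5.68*c + 1.88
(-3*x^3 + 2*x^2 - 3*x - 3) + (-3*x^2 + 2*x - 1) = -3*x^3 - x^2 - x - 4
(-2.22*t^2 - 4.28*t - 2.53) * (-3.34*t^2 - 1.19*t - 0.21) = 7.4148*t^4 + 16.937*t^3 + 14.0096*t^2 + 3.9095*t + 0.5313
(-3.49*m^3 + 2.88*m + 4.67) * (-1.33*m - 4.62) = 4.6417*m^4 + 16.1238*m^3 - 3.8304*m^2 - 19.5167*m - 21.5754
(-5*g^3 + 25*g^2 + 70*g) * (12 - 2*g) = 10*g^4 - 110*g^3 + 160*g^2 + 840*g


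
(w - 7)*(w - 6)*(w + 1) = w^3 - 12*w^2 + 29*w + 42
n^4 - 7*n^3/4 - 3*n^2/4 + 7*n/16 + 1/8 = (n - 2)*(n - 1/2)*(n + 1/4)*(n + 1/2)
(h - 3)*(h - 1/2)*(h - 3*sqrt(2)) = h^3 - 3*sqrt(2)*h^2 - 7*h^2/2 + 3*h/2 + 21*sqrt(2)*h/2 - 9*sqrt(2)/2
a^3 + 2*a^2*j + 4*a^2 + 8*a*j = a*(a + 4)*(a + 2*j)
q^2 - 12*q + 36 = (q - 6)^2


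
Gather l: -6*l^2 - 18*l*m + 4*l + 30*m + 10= -6*l^2 + l*(4 - 18*m) + 30*m + 10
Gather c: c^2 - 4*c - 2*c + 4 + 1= c^2 - 6*c + 5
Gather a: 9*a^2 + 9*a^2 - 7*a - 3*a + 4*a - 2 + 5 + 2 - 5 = 18*a^2 - 6*a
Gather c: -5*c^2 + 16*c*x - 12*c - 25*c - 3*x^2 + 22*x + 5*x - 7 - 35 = -5*c^2 + c*(16*x - 37) - 3*x^2 + 27*x - 42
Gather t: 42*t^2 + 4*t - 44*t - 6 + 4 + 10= 42*t^2 - 40*t + 8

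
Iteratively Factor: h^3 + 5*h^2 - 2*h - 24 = (h - 2)*(h^2 + 7*h + 12) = (h - 2)*(h + 3)*(h + 4)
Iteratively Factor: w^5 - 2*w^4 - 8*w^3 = (w)*(w^4 - 2*w^3 - 8*w^2) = w^2*(w^3 - 2*w^2 - 8*w) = w^3*(w^2 - 2*w - 8) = w^3*(w + 2)*(w - 4)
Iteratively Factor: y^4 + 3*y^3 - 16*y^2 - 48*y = (y - 4)*(y^3 + 7*y^2 + 12*y) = (y - 4)*(y + 3)*(y^2 + 4*y) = y*(y - 4)*(y + 3)*(y + 4)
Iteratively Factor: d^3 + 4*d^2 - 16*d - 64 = (d + 4)*(d^2 - 16) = (d - 4)*(d + 4)*(d + 4)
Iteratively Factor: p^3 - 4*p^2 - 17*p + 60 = (p - 5)*(p^2 + p - 12) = (p - 5)*(p - 3)*(p + 4)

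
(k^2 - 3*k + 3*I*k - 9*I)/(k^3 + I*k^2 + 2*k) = (k^2 + 3*k*(-1 + I) - 9*I)/(k*(k^2 + I*k + 2))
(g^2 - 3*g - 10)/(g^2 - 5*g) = (g + 2)/g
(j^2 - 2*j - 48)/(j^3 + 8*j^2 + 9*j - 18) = (j - 8)/(j^2 + 2*j - 3)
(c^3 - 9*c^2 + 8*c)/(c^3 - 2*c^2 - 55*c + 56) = c/(c + 7)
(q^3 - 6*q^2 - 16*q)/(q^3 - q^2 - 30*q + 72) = q*(q^2 - 6*q - 16)/(q^3 - q^2 - 30*q + 72)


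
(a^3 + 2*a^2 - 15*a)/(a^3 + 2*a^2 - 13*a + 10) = a*(a - 3)/(a^2 - 3*a + 2)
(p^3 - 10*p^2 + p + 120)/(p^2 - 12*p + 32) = (p^2 - 2*p - 15)/(p - 4)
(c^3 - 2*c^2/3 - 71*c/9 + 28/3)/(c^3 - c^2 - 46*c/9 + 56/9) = (3*c^2 + 2*c - 21)/(3*c^2 + c - 14)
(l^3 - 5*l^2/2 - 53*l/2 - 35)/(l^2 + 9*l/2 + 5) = l - 7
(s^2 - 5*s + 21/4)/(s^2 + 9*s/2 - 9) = (s - 7/2)/(s + 6)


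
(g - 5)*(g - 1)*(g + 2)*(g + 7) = g^4 + 3*g^3 - 35*g^2 - 39*g + 70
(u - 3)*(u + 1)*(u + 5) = u^3 + 3*u^2 - 13*u - 15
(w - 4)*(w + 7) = w^2 + 3*w - 28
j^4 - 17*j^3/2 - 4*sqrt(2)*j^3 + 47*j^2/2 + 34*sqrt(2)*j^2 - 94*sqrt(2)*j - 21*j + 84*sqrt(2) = (j - 7/2)*(j - 3)*(j - 2)*(j - 4*sqrt(2))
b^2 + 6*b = b*(b + 6)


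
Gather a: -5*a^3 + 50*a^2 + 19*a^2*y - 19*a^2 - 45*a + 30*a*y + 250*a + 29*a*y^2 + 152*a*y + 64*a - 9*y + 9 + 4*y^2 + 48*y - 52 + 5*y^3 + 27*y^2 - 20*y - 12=-5*a^3 + a^2*(19*y + 31) + a*(29*y^2 + 182*y + 269) + 5*y^3 + 31*y^2 + 19*y - 55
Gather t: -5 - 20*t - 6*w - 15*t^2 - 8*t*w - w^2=-15*t^2 + t*(-8*w - 20) - w^2 - 6*w - 5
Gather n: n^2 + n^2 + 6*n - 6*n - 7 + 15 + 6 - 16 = 2*n^2 - 2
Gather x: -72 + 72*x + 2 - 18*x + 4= 54*x - 66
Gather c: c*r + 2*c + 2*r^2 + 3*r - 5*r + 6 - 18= c*(r + 2) + 2*r^2 - 2*r - 12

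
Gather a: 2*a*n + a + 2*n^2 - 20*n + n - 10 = a*(2*n + 1) + 2*n^2 - 19*n - 10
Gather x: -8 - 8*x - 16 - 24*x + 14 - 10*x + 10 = -42*x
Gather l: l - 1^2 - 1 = l - 2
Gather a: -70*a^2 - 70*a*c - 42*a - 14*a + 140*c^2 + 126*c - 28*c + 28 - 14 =-70*a^2 + a*(-70*c - 56) + 140*c^2 + 98*c + 14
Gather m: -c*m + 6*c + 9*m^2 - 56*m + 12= 6*c + 9*m^2 + m*(-c - 56) + 12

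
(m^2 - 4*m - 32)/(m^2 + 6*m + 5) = (m^2 - 4*m - 32)/(m^2 + 6*m + 5)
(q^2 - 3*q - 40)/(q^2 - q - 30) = (q - 8)/(q - 6)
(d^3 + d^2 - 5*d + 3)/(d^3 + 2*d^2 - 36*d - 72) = (d^3 + d^2 - 5*d + 3)/(d^3 + 2*d^2 - 36*d - 72)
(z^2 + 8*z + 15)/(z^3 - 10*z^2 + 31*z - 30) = (z^2 + 8*z + 15)/(z^3 - 10*z^2 + 31*z - 30)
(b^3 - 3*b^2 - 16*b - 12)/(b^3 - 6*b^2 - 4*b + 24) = (b + 1)/(b - 2)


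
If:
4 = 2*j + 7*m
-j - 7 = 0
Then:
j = -7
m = 18/7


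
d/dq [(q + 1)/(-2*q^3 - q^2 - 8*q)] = (-q*(2*q^2 + q + 8) + 2*(q + 1)*(3*q^2 + q + 4))/(q^2*(2*q^2 + q + 8)^2)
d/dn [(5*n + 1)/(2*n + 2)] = 2/(n^2 + 2*n + 1)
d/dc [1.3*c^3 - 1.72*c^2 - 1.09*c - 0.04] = 3.9*c^2 - 3.44*c - 1.09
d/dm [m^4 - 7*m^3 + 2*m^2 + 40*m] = 4*m^3 - 21*m^2 + 4*m + 40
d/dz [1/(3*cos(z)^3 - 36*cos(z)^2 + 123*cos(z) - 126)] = (3*cos(z)^2 - 24*cos(z) + 41)*sin(z)/(3*(cos(z)^3 - 12*cos(z)^2 + 41*cos(z) - 42)^2)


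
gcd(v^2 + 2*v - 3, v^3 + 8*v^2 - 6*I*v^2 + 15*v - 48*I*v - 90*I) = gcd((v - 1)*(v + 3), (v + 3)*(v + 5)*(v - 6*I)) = v + 3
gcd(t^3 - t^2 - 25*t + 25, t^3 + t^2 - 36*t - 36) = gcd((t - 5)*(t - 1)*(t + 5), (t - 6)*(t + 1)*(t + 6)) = 1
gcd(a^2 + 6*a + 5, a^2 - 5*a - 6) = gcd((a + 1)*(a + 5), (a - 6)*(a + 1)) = a + 1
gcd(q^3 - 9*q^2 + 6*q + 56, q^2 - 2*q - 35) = q - 7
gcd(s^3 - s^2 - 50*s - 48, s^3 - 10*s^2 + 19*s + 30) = s + 1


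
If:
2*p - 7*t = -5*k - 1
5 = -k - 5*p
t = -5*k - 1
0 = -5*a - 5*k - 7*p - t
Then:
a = 257/165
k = -5/33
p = -32/33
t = -8/33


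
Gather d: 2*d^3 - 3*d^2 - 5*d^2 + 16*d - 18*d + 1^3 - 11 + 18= 2*d^3 - 8*d^2 - 2*d + 8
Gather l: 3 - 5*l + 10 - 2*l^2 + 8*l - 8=-2*l^2 + 3*l + 5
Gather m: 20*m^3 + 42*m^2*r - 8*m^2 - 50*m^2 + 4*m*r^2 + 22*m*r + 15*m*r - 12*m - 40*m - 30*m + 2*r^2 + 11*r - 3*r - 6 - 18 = 20*m^3 + m^2*(42*r - 58) + m*(4*r^2 + 37*r - 82) + 2*r^2 + 8*r - 24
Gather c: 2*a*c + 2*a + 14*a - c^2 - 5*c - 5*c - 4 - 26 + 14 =16*a - c^2 + c*(2*a - 10) - 16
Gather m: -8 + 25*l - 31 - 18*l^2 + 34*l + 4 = -18*l^2 + 59*l - 35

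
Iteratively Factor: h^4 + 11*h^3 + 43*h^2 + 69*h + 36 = (h + 1)*(h^3 + 10*h^2 + 33*h + 36) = (h + 1)*(h + 3)*(h^2 + 7*h + 12) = (h + 1)*(h + 3)*(h + 4)*(h + 3)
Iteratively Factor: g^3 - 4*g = (g + 2)*(g^2 - 2*g) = (g - 2)*(g + 2)*(g)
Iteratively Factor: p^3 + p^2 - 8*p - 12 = (p - 3)*(p^2 + 4*p + 4) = (p - 3)*(p + 2)*(p + 2)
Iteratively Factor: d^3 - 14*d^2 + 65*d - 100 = (d - 4)*(d^2 - 10*d + 25) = (d - 5)*(d - 4)*(d - 5)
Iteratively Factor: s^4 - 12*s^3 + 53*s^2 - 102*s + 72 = (s - 3)*(s^3 - 9*s^2 + 26*s - 24) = (s - 4)*(s - 3)*(s^2 - 5*s + 6) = (s - 4)*(s - 3)*(s - 2)*(s - 3)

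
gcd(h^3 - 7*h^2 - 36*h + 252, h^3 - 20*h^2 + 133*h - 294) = h^2 - 13*h + 42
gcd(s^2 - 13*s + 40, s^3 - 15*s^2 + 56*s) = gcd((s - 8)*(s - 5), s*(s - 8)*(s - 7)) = s - 8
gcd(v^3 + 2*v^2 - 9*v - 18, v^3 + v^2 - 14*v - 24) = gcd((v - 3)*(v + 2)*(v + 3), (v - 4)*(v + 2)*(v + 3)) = v^2 + 5*v + 6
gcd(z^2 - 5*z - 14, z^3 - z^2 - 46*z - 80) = z + 2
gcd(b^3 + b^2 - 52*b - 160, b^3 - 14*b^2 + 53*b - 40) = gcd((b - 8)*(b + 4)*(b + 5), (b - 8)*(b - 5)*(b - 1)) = b - 8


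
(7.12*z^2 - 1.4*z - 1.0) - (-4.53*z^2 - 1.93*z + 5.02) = 11.65*z^2 + 0.53*z - 6.02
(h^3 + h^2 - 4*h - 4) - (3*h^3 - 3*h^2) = -2*h^3 + 4*h^2 - 4*h - 4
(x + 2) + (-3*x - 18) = -2*x - 16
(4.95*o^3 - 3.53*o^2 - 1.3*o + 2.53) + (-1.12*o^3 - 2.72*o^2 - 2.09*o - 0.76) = 3.83*o^3 - 6.25*o^2 - 3.39*o + 1.77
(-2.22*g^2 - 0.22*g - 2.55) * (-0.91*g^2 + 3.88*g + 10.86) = 2.0202*g^4 - 8.4134*g^3 - 22.6423*g^2 - 12.2832*g - 27.693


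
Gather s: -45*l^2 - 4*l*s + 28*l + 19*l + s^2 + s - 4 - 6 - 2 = -45*l^2 + 47*l + s^2 + s*(1 - 4*l) - 12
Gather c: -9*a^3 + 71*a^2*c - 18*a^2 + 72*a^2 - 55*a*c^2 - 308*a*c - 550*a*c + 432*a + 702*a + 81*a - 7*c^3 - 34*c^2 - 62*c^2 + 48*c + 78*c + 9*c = -9*a^3 + 54*a^2 + 1215*a - 7*c^3 + c^2*(-55*a - 96) + c*(71*a^2 - 858*a + 135)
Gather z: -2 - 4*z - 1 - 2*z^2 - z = -2*z^2 - 5*z - 3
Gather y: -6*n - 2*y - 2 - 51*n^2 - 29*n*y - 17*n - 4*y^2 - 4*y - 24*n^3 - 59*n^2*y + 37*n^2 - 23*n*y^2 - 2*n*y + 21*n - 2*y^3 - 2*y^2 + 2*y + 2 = -24*n^3 - 14*n^2 - 2*n - 2*y^3 + y^2*(-23*n - 6) + y*(-59*n^2 - 31*n - 4)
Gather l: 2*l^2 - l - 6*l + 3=2*l^2 - 7*l + 3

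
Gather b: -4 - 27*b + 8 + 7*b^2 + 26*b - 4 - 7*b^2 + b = 0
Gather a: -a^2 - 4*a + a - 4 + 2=-a^2 - 3*a - 2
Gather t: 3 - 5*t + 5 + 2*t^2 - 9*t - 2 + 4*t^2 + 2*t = 6*t^2 - 12*t + 6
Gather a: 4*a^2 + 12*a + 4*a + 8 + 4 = 4*a^2 + 16*a + 12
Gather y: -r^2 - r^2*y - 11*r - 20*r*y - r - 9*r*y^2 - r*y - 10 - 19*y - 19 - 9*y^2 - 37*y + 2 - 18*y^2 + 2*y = -r^2 - 12*r + y^2*(-9*r - 27) + y*(-r^2 - 21*r - 54) - 27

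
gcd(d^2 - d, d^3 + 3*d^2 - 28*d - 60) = 1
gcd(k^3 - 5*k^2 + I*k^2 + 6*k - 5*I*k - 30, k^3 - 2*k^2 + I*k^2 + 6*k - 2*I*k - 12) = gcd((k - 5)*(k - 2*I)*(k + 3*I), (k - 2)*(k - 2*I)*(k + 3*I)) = k^2 + I*k + 6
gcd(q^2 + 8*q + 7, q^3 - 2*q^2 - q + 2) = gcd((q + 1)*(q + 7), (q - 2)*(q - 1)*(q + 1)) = q + 1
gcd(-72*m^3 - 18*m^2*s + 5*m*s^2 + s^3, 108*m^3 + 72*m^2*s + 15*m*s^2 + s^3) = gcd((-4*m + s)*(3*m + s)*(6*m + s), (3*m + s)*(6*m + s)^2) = 18*m^2 + 9*m*s + s^2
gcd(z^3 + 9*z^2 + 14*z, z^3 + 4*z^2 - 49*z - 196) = z + 7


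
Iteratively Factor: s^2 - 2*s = (s)*(s - 2)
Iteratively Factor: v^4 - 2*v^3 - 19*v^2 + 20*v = (v - 1)*(v^3 - v^2 - 20*v) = (v - 1)*(v + 4)*(v^2 - 5*v) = v*(v - 1)*(v + 4)*(v - 5)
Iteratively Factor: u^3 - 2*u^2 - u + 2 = (u - 1)*(u^2 - u - 2) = (u - 2)*(u - 1)*(u + 1)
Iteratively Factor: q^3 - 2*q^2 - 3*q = (q)*(q^2 - 2*q - 3) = q*(q - 3)*(q + 1)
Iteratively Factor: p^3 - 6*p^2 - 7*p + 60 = (p + 3)*(p^2 - 9*p + 20) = (p - 4)*(p + 3)*(p - 5)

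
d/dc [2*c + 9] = 2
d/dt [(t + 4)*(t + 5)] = 2*t + 9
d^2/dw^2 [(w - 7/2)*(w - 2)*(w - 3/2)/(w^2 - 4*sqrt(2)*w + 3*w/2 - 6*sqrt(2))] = 2*(-272*sqrt(2)*w^3 + 480*w^3 - 1224*sqrt(2)*w^2 + 900*w^2 + 1350*w + 3204*sqrt(2)*w - 12765 + 1602*sqrt(2))/(8*w^6 - 96*sqrt(2)*w^5 + 36*w^5 - 432*sqrt(2)*w^4 + 822*w^4 - 1672*sqrt(2)*w^3 + 3483*w^3 - 4932*sqrt(2)*w^2 + 5184*w^2 - 6912*sqrt(2)*w + 2592*w - 3456*sqrt(2))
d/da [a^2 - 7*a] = 2*a - 7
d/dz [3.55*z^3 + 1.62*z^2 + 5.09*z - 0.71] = 10.65*z^2 + 3.24*z + 5.09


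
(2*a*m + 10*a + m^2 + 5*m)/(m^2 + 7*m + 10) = (2*a + m)/(m + 2)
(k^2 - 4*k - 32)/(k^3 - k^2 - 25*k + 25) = (k^2 - 4*k - 32)/(k^3 - k^2 - 25*k + 25)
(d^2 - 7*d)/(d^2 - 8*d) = (d - 7)/(d - 8)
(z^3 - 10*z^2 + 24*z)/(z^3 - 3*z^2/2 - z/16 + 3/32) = 32*z*(z^2 - 10*z + 24)/(32*z^3 - 48*z^2 - 2*z + 3)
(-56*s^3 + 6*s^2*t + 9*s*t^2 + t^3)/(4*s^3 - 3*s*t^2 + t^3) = (-28*s^2 - 11*s*t - t^2)/(2*s^2 + s*t - t^2)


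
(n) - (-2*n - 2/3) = 3*n + 2/3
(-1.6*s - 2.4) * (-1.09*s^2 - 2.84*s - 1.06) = 1.744*s^3 + 7.16*s^2 + 8.512*s + 2.544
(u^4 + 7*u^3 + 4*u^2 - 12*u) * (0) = 0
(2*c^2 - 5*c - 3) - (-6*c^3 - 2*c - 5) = 6*c^3 + 2*c^2 - 3*c + 2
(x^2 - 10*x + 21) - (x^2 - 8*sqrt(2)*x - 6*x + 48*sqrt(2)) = -4*x + 8*sqrt(2)*x - 48*sqrt(2) + 21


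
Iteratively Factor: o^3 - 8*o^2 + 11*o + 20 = (o - 5)*(o^2 - 3*o - 4) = (o - 5)*(o + 1)*(o - 4)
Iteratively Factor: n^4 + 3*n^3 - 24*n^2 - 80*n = (n)*(n^3 + 3*n^2 - 24*n - 80) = n*(n + 4)*(n^2 - n - 20) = n*(n + 4)^2*(n - 5)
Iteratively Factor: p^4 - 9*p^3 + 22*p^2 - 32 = (p + 1)*(p^3 - 10*p^2 + 32*p - 32) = (p - 4)*(p + 1)*(p^2 - 6*p + 8) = (p - 4)*(p - 2)*(p + 1)*(p - 4)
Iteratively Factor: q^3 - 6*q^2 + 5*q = (q - 1)*(q^2 - 5*q) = q*(q - 1)*(q - 5)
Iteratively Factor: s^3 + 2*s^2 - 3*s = (s + 3)*(s^2 - s) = (s - 1)*(s + 3)*(s)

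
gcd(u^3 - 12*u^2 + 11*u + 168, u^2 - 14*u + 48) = u - 8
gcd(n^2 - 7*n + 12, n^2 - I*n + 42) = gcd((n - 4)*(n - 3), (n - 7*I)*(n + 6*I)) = 1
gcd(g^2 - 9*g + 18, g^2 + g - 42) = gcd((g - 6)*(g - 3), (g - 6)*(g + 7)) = g - 6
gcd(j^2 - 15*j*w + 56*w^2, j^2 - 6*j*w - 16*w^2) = -j + 8*w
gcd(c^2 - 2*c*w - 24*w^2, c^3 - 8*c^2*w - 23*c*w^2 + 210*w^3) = -c + 6*w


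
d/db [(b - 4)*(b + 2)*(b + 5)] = 3*b^2 + 6*b - 18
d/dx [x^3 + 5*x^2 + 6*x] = 3*x^2 + 10*x + 6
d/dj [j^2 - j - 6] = 2*j - 1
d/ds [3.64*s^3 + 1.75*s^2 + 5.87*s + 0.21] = 10.92*s^2 + 3.5*s + 5.87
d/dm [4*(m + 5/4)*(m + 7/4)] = 8*m + 12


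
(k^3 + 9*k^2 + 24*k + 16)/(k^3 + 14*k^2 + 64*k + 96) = (k + 1)/(k + 6)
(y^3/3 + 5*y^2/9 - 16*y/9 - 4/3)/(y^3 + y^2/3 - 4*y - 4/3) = (3*y^2 + 11*y + 6)/(3*(3*y^2 + 7*y + 2))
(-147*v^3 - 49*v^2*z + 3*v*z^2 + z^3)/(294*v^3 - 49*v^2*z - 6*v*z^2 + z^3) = (3*v + z)/(-6*v + z)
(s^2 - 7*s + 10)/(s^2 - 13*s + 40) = (s - 2)/(s - 8)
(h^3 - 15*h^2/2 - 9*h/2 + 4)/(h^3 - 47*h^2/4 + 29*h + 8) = 2*(2*h^2 + h - 1)/(4*h^2 - 15*h - 4)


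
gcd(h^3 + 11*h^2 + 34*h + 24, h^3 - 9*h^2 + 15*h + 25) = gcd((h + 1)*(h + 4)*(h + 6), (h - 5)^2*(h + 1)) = h + 1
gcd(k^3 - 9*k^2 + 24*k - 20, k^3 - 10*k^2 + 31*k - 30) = k^2 - 7*k + 10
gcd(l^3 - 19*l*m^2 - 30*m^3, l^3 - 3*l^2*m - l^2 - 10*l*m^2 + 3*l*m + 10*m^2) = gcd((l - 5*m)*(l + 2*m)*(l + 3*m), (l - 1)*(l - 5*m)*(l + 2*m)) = l^2 - 3*l*m - 10*m^2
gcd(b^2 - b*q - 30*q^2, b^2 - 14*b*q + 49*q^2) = 1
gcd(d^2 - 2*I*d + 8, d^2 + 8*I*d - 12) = d + 2*I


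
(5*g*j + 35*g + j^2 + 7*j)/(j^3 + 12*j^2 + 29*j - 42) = (5*g + j)/(j^2 + 5*j - 6)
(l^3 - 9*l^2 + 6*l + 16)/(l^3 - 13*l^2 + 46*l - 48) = (l + 1)/(l - 3)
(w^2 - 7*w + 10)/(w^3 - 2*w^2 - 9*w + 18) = (w - 5)/(w^2 - 9)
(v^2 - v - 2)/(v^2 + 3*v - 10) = (v + 1)/(v + 5)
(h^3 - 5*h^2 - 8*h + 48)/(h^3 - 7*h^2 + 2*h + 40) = (h^2 - h - 12)/(h^2 - 3*h - 10)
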